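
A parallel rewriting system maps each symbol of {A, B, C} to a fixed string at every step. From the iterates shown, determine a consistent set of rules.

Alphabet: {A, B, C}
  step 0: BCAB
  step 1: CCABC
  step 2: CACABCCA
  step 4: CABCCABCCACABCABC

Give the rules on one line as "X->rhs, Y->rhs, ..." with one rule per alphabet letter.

  step 1 ⇒ step 2: CCABC ⇒ CA·CA·B·C·CA
    A ↦ B
    B ↦ C
    C ↦ CA

A->B, B->C, C->CA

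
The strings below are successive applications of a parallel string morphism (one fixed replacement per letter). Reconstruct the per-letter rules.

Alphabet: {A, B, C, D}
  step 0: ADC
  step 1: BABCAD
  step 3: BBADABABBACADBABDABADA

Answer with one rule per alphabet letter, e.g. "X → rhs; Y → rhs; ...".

  step 0 ⇒ step 1: ADC ⇒ BA·B·CAD
    A ↦ BA
    C ↦ CAD
    D ↦ B
    B ↦ DA  (constrained at step 1)

A->BA, B->DA, C->CAD, D->B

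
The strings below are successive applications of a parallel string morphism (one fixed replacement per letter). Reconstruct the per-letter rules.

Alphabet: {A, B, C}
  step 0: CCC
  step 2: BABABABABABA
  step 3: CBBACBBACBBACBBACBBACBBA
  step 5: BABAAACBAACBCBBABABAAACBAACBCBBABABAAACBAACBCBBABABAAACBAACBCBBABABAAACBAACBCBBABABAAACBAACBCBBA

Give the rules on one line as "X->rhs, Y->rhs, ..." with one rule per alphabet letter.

  step 2 ⇒ step 3: BABABABABABA ⇒ CB·BA·CB·BA·CB·BA·CB·BA·CB·BA·CB·BA
    A ↦ BA
    B ↦ CB
    C ↦ AA  (constrained at step 0)

A->BA, B->CB, C->AA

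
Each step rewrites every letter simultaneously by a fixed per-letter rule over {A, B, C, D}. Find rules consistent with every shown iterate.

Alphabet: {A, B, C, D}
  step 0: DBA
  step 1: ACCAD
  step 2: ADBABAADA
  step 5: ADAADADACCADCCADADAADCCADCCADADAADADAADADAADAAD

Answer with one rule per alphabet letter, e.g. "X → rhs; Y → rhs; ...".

  step 1 ⇒ step 2: ACCAD ⇒ AD·BA·BA·AD·A
    A ↦ AD
    C ↦ BA
    D ↦ A
  step 0 ⇒ step 1: DBA ⇒ A·CC·AD
    B ↦ CC

A->AD, B->CC, C->BA, D->A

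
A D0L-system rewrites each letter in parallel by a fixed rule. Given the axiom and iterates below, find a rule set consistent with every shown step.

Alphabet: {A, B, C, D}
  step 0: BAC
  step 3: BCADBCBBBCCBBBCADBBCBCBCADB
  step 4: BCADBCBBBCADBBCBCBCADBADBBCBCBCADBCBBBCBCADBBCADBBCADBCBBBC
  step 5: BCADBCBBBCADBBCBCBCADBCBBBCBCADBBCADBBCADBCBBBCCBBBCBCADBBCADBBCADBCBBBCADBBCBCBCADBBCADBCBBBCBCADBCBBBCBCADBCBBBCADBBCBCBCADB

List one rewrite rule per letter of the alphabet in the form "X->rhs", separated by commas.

A->C, B->BC, C->ADB, D->BB

  step 4 ⇒ step 5: BCADBCBBBCADBBCBCBCADBADBBCBCBCADBCBBBCBCADBBCADBBCADBCBBBC ⇒ BC·ADB·C·BB·BC·ADB·BC·BC·BC·ADB·C·BB·BC·BC·ADB·BC·ADB·BC·ADB·C·BB·BC·C·BB·BC·BC·ADB·BC·ADB·BC·ADB·C·BB·BC·ADB·BC·BC·BC·ADB·BC·ADB·C·BB·BC·BC·ADB·C·BB·BC·BC·ADB·C·BB·BC·ADB·BC·BC·BC·ADB
    A ↦ C
    B ↦ BC
    C ↦ ADB
    D ↦ BB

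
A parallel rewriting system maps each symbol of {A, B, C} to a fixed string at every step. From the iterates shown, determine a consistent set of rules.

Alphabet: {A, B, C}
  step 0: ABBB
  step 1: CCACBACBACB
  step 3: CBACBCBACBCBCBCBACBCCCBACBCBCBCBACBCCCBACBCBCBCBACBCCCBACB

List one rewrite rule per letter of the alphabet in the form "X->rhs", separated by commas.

A->CC, B->ACB, C->CB

  step 0 ⇒ step 1: ABBB ⇒ CC·ACB·ACB·ACB
    A ↦ CC
    B ↦ ACB
    C ↦ CB  (constrained at step 1)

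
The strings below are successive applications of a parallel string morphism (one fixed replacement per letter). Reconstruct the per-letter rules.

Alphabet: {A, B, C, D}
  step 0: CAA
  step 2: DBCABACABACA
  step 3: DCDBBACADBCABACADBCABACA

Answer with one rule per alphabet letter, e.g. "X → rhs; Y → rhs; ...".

A->CA, B->DB, C->BA, D->DC

  step 2 ⇒ step 3: DBCABACABACA ⇒ DC·DB·BA·CA·DB·CA·BA·CA·DB·CA·BA·CA
    A ↦ CA
    B ↦ DB
    C ↦ BA
    D ↦ DC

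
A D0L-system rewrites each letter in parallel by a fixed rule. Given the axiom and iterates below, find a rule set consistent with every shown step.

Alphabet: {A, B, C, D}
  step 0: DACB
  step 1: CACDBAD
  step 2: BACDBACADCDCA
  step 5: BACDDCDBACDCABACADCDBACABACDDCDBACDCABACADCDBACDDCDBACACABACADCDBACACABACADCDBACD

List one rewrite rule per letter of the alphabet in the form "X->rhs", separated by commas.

A->CD, B->D, C->BA, D->CA

  step 1 ⇒ step 2: CACDBAD ⇒ BA·CD·BA·CA·D·CD·CA
    A ↦ CD
    B ↦ D
    C ↦ BA
    D ↦ CA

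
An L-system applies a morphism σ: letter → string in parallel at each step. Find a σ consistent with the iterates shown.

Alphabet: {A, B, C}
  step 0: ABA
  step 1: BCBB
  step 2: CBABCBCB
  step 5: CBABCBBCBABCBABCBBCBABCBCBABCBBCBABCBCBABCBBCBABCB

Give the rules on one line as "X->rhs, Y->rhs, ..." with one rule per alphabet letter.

A->B, B->CB, C->AB

  step 1 ⇒ step 2: BCBB ⇒ CB·AB·CB·CB
    B ↦ CB
    C ↦ AB
  step 0 ⇒ step 1: ABA ⇒ B·CB·B
    A ↦ B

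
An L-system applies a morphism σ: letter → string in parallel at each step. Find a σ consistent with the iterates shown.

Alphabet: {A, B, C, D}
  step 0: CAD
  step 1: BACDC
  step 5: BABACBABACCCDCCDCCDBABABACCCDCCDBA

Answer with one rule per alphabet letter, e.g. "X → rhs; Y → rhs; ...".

A->CD, B->C, C->BA, D->C

  step 0 ⇒ step 1: CAD ⇒ BA·CD·C
    A ↦ CD
    C ↦ BA
    D ↦ C
    B ↦ C  (constrained at step 1)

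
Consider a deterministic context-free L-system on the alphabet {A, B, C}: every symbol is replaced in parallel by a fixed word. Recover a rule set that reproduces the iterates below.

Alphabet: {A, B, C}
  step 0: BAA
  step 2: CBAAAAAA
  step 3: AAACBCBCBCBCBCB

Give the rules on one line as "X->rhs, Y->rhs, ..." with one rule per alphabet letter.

A->CB, B->A, C->AA

  step 2 ⇒ step 3: CBAAAAAA ⇒ AA·A·CB·CB·CB·CB·CB·CB
    A ↦ CB
    B ↦ A
    C ↦ AA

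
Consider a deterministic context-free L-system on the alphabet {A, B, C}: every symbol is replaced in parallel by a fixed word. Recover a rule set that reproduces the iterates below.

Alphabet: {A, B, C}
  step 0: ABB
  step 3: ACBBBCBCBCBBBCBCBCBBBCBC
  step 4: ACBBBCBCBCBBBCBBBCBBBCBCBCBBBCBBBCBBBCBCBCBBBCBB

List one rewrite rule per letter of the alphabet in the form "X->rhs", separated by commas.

  step 3 ⇒ step 4: ACBBBCBCBCBBBCBCBCBBBCBC ⇒ AC·BB·BC·BC·BC·BB·BC·BB·BC·BB·BC·BC·BC·BB·BC·BB·BC·BB·BC·BC·BC·BB·BC·BB
    A ↦ AC
    B ↦ BC
    C ↦ BB

A->AC, B->BC, C->BB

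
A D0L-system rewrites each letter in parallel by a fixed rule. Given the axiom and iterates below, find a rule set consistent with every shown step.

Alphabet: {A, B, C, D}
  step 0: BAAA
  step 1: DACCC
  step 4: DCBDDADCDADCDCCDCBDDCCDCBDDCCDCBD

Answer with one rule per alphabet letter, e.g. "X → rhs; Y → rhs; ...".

  step 0 ⇒ step 1: BAAA ⇒ DA·C·C·C
    A ↦ C
    B ↦ DA
    C ↦ BD  (constrained at step 1)
    D ↦ DC  (constrained at step 1)

A->C, B->DA, C->BD, D->DC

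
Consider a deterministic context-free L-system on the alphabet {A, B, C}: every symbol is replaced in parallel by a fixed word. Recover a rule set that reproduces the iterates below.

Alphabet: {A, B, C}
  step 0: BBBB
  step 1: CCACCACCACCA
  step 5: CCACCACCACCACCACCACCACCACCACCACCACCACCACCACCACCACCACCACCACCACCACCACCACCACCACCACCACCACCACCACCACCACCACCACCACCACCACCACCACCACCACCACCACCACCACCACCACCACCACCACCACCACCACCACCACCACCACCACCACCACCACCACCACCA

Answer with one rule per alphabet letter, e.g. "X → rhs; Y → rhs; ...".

  step 0 ⇒ step 1: BBBB ⇒ CCA·CCA·CCA·CCA
    B ↦ CCA
    A ↦ BB  (constrained at step 1)
    C ↦ B  (constrained at step 1)

A->BB, B->CCA, C->B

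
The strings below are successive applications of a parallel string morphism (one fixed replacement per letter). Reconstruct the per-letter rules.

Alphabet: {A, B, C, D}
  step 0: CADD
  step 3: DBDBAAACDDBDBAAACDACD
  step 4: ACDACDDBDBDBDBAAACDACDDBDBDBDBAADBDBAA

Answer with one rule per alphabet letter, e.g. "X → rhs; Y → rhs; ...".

  step 3 ⇒ step 4: DBDBAAACDDBDBAAACDACD ⇒ A·CD·A·CD·DB·DB·DB·DBA·A·A·CD·A·CD·DB·DB·DB·DBA·A·DB·DBA·A
    A ↦ DB
    B ↦ CD
    C ↦ DBA
    D ↦ A

A->DB, B->CD, C->DBA, D->A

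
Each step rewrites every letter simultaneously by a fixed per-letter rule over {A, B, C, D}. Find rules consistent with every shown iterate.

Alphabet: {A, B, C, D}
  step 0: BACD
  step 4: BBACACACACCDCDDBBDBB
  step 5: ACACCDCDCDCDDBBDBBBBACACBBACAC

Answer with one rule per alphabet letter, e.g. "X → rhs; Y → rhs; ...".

  step 4 ⇒ step 5: BBACACACACCDCDDBBDBB ⇒ AC·AC·C·D·C·D·C·D·C·D·D·BB·D·BB·BB·AC·AC·BB·AC·AC
    A ↦ C
    B ↦ AC
    C ↦ D
    D ↦ BB

A->C, B->AC, C->D, D->BB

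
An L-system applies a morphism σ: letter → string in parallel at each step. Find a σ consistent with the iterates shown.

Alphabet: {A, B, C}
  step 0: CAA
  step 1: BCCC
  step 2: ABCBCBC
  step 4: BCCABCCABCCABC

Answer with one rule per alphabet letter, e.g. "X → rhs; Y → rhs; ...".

A->C, B->A, C->BC

  step 1 ⇒ step 2: BCCC ⇒ A·BC·BC·BC
    B ↦ A
    C ↦ BC
  step 0 ⇒ step 1: CAA ⇒ BC·C·C
    A ↦ C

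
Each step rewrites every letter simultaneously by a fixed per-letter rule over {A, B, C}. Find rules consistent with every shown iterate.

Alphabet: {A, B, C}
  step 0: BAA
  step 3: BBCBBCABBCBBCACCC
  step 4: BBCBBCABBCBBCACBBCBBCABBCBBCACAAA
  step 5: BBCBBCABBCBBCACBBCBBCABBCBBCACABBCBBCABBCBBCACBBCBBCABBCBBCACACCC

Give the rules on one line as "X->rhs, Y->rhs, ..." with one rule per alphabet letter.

A->C, B->BBC, C->A

  step 4 ⇒ step 5: BBCBBCABBCBBCACBBCBBCABBCBBCACAAA ⇒ BBC·BBC·A·BBC·BBC·A·C·BBC·BBC·A·BBC·BBC·A·C·A·BBC·BBC·A·BBC·BBC·A·C·BBC·BBC·A·BBC·BBC·A·C·A·C·C·C
    A ↦ C
    B ↦ BBC
    C ↦ A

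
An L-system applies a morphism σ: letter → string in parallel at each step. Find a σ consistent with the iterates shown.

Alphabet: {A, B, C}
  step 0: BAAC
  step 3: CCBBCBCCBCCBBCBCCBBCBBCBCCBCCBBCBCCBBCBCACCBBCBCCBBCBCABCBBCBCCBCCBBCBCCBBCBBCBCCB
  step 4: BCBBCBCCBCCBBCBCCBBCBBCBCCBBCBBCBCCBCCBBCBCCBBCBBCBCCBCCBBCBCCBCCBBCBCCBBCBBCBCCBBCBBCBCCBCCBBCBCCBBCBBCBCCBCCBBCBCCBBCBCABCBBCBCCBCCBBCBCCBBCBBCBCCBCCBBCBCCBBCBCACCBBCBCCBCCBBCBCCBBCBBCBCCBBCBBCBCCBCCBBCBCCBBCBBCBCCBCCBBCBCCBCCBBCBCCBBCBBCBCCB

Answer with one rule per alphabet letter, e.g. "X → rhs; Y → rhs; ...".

  step 3 ⇒ step 4: CCBBCBCCBCCBBCBCCBBCBBCBCCBCCBBCBCCBBCBCACCBBCBCCBBCBCABCBBCBCCBCCBBCBCCBBCBBCBCCB ⇒ BCB·BCB·CCB·CCB·BCB·CCB·BCB·BCB·CCB·BCB·BCB·CCB·CCB·BCB·CCB·BCB·BCB·CCB·CCB·BCB·CCB·CCB·BCB·CCB·BCB·BCB·CCB·BCB·BCB·CCB·CCB·BCB·CCB·BCB·BCB·CCB·CCB·BCB·CCB·BCB·CA·BCB·BCB·CCB·CCB·BCB·CCB·BCB·BCB·CCB·CCB·BCB·CCB·BCB·CA·CCB·BCB·CCB·CCB·BCB·CCB·BCB·BCB·CCB·BCB·BCB·CCB·CCB·BCB·CCB·BCB·BCB·CCB·CCB·BCB·CCB·CCB·BCB·CCB·BCB·BCB·CCB
    A ↦ CA
    B ↦ CCB
    C ↦ BCB

A->CA, B->CCB, C->BCB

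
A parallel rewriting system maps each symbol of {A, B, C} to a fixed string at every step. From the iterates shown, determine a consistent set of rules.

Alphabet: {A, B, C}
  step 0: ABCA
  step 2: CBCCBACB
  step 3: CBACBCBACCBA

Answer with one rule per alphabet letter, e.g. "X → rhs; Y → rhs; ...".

A->C, B->A, C->CB

  step 2 ⇒ step 3: CBCCBACB ⇒ CB·A·CB·CB·A·C·CB·A
    A ↦ C
    B ↦ A
    C ↦ CB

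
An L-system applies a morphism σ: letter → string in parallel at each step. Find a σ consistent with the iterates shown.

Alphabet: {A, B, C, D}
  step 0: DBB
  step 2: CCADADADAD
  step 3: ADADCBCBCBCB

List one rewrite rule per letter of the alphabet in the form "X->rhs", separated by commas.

  step 2 ⇒ step 3: CCADADADAD ⇒ AD·AD·C·B·C·B·C·B·C·B
    A ↦ C
    C ↦ AD
    D ↦ B
    B ↦ CC  (constrained at step 0)

A->C, B->CC, C->AD, D->B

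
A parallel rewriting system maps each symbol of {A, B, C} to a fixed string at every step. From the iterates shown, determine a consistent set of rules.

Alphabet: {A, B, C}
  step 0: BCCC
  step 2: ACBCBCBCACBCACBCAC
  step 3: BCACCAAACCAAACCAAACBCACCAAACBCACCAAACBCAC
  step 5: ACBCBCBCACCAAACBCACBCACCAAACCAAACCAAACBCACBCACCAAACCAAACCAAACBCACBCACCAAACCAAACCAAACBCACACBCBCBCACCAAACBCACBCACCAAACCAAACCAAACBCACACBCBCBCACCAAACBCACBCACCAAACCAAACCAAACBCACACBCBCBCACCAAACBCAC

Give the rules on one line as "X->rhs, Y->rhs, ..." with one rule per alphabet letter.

  step 2 ⇒ step 3: ACBCBCBCACBCACBCAC ⇒ BC·AC·CAA·AC·CAA·AC·CAA·AC·BC·AC·CAA·AC·BC·AC·CAA·AC·BC·AC
    A ↦ BC
    B ↦ CAA
    C ↦ AC

A->BC, B->CAA, C->AC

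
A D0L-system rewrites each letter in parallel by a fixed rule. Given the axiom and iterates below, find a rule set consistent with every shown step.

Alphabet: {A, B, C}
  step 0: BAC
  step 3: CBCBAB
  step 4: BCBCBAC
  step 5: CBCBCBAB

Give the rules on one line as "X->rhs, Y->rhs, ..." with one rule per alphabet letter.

A->BA, B->C, C->B

  step 4 ⇒ step 5: BCBCBAC ⇒ C·B·C·B·C·BA·B
    A ↦ BA
    B ↦ C
    C ↦ B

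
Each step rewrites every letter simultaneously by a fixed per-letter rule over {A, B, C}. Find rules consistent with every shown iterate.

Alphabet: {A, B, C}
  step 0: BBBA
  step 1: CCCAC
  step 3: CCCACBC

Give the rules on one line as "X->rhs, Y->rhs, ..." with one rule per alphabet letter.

A->AC, B->C, C->B

  step 0 ⇒ step 1: BBBA ⇒ C·C·C·AC
    A ↦ AC
    B ↦ C
    C ↦ B  (constrained at step 1)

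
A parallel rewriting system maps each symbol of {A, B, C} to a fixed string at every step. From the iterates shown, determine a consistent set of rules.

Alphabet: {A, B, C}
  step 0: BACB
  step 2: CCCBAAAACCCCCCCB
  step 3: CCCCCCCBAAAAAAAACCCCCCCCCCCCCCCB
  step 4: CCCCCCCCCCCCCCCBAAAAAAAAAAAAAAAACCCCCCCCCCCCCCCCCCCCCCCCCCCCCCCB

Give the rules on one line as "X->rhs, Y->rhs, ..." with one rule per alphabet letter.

  step 3 ⇒ step 4: CCCCCCCBAAAAAAAACCCCCCCCCCCCCCCB ⇒ CC·CC·CC·CC·CC·CC·CC·CB·AA·AA·AA·AA·AA·AA·AA·AA·CC·CC·CC·CC·CC·CC·CC·CC·CC·CC·CC·CC·CC·CC·CC·CB
    A ↦ AA
    B ↦ CB
    C ↦ CC

A->AA, B->CB, C->CC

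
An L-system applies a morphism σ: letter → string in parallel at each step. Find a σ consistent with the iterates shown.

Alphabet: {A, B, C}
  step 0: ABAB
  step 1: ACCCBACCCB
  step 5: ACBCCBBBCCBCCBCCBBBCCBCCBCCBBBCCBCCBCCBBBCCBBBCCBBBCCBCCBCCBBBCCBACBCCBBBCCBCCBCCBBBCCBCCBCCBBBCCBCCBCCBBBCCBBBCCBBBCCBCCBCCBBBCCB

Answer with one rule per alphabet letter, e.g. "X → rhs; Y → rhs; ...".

  step 0 ⇒ step 1: ABAB ⇒ AC·CCB·AC·CCB
    A ↦ AC
    B ↦ CCB
    C ↦ B  (constrained at step 1)

A->AC, B->CCB, C->B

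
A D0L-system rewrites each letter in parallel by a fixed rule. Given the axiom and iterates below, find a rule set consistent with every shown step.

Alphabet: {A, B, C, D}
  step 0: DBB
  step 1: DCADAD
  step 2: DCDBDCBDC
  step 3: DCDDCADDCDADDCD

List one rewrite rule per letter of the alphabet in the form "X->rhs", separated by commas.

A->B, B->AD, C->D, D->DC

  step 2 ⇒ step 3: DCDBDCBDC ⇒ DC·D·DC·AD·DC·D·AD·DC·D
    B ↦ AD
    C ↦ D
    D ↦ DC
  step 1 ⇒ step 2: DCADAD ⇒ DC·D·B·DC·B·DC
    A ↦ B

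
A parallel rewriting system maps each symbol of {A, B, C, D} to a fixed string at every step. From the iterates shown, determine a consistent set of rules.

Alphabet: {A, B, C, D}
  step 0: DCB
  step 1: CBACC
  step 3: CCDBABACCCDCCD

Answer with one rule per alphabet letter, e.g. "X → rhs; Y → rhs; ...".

A->D, B->CC, C->BA, D->C

  step 0 ⇒ step 1: DCB ⇒ C·BA·CC
    B ↦ CC
    C ↦ BA
    D ↦ C
    A ↦ D  (constrained at step 1)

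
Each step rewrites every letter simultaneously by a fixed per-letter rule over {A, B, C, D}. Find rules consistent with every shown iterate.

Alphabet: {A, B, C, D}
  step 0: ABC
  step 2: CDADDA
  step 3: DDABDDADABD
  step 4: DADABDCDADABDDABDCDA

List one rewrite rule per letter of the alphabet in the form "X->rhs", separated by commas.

  step 3 ⇒ step 4: DDABDDADABD ⇒ DA·DA·BD·C·DA·DA·BD·DA·BD·C·DA
    A ↦ BD
    B ↦ C
    D ↦ DA
  step 2 ⇒ step 3: CDADDA ⇒ D·DA·BD·DA·DA·BD
    C ↦ D

A->BD, B->C, C->D, D->DA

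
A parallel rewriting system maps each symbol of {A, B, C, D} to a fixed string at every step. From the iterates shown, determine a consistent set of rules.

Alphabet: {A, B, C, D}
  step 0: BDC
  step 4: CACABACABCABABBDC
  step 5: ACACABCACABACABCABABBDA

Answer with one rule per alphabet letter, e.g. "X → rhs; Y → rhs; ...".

A->C, B->AB, C->A, D->BD

  step 4 ⇒ step 5: CACABACABCABABBDC ⇒ A·C·A·C·AB·C·A·C·AB·A·C·AB·C·AB·AB·BD·A
    A ↦ C
    B ↦ AB
    C ↦ A
    D ↦ BD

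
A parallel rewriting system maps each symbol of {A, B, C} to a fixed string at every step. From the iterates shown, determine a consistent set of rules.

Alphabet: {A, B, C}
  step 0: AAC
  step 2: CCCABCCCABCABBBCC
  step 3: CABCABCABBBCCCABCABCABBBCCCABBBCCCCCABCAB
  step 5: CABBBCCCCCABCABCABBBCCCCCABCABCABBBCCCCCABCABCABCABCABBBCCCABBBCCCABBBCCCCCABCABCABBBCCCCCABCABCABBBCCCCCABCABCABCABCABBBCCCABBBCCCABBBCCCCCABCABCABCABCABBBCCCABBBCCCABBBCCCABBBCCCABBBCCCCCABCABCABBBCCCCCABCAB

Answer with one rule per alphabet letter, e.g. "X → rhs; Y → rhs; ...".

A->BBC, B->C, C->CAB

  step 2 ⇒ step 3: CCCABCCCABCABBBCC ⇒ CAB·CAB·CAB·BBC·C·CAB·CAB·CAB·BBC·C·CAB·BBC·C·C·C·CAB·CAB
    A ↦ BBC
    B ↦ C
    C ↦ CAB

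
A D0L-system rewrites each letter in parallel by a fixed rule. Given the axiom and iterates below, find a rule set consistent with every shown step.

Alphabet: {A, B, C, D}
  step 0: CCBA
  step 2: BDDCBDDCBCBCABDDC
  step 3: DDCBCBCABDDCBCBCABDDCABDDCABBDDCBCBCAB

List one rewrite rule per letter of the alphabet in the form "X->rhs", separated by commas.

A->B, B->DDC, C->AB, D->BC

  step 2 ⇒ step 3: BDDCBDDCBCBCABDDC ⇒ DDC·BC·BC·AB·DDC·BC·BC·AB·DDC·AB·DDC·AB·B·DDC·BC·BC·AB
    A ↦ B
    B ↦ DDC
    C ↦ AB
    D ↦ BC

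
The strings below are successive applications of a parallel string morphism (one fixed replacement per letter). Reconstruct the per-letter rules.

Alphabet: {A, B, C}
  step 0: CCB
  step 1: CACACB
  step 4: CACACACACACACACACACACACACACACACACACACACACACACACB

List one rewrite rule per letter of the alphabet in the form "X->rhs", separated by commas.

A->CA, B->CB, C->CA

  step 0 ⇒ step 1: CCB ⇒ CA·CA·CB
    B ↦ CB
    C ↦ CA
    A ↦ CA  (constrained at step 1)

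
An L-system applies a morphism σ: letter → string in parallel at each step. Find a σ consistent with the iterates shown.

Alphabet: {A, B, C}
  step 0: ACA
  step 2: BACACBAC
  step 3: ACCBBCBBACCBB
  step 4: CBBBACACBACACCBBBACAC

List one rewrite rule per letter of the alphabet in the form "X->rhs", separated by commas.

  step 3 ⇒ step 4: ACCBBCBBACCBB ⇒ CB·B·B·AC·AC·B·AC·AC·CB·B·B·AC·AC
    A ↦ CB
    B ↦ AC
    C ↦ B

A->CB, B->AC, C->B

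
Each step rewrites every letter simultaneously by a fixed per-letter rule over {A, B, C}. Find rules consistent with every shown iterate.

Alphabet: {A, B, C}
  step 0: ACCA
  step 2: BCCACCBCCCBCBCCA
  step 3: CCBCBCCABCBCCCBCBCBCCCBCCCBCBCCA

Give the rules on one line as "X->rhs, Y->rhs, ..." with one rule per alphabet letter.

A->CA, B->CC, C->BC

  step 2 ⇒ step 3: BCCACCBCCCBCBCCA ⇒ CC·BC·BC·CA·BC·BC·CC·BC·BC·BC·CC·BC·CC·BC·BC·CA
    A ↦ CA
    B ↦ CC
    C ↦ BC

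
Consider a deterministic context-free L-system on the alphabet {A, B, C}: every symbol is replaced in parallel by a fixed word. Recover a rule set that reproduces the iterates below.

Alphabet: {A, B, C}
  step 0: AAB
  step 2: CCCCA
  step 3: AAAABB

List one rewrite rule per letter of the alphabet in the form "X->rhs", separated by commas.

  step 2 ⇒ step 3: CCCCA ⇒ A·A·A·A·BB
    A ↦ BB
    C ↦ A
    B ↦ C  (constrained at step 0)

A->BB, B->C, C->A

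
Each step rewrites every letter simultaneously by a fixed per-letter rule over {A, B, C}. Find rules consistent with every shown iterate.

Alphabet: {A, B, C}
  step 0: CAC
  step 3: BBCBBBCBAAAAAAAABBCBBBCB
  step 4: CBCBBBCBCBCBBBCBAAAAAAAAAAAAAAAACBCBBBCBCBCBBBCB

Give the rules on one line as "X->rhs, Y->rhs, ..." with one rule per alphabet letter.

A->AA, B->CB, C->BB

  step 3 ⇒ step 4: BBCBBBCBAAAAAAAABBCBBBCB ⇒ CB·CB·BB·CB·CB·CB·BB·CB·AA·AA·AA·AA·AA·AA·AA·AA·CB·CB·BB·CB·CB·CB·BB·CB
    A ↦ AA
    B ↦ CB
    C ↦ BB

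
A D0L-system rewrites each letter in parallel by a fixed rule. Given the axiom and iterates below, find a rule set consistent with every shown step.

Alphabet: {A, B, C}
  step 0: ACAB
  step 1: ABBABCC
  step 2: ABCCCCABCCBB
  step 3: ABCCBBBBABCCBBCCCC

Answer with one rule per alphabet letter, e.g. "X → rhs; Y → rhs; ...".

A->AB, B->CC, C->B

  step 2 ⇒ step 3: ABCCCCABCCBB ⇒ AB·CC·B·B·B·B·AB·CC·B·B·CC·CC
    A ↦ AB
    B ↦ CC
    C ↦ B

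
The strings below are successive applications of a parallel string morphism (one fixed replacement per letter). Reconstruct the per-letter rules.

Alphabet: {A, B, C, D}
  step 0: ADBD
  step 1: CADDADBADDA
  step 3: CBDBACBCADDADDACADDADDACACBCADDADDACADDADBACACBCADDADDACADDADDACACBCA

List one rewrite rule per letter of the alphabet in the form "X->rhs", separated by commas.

  step 0 ⇒ step 1: ADBD ⇒ CA·DDA·DBA·DDA
    A ↦ CA
    B ↦ DBA
    D ↦ DDA
    C ↦ CB  (constrained at step 1)

A->CA, B->DBA, C->CB, D->DDA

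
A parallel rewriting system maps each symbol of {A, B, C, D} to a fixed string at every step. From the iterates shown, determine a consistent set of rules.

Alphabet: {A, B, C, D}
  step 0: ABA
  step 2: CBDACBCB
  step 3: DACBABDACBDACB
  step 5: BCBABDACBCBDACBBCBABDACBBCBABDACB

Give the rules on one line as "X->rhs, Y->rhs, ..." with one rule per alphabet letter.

  step 2 ⇒ step 3: CBDACBCB ⇒ DA·CB·A·B·DA·CB·DA·CB
    A ↦ B
    B ↦ CB
    C ↦ DA
    D ↦ A

A->B, B->CB, C->DA, D->A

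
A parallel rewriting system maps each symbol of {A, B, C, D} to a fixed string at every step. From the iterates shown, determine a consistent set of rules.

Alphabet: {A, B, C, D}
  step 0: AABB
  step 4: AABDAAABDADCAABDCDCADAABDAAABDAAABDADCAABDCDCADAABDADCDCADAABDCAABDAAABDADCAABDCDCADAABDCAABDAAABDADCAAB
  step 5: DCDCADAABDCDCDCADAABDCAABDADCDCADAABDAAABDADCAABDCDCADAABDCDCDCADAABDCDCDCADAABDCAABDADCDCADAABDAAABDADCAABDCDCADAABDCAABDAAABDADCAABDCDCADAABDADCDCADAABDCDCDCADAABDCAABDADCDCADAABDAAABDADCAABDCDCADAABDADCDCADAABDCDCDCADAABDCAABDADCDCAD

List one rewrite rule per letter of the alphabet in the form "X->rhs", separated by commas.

A->DC, B->AD, C->DA, D->AAB

  step 4 ⇒ step 5: AABDAAABDADCAABDCDCADAABDAAABDAAABDADCAABDCDCADAABDADCDCADAABDCAABDAAABDADCAABDCDCADAABDCAABDAAABDADCAAB ⇒ DC·DC·AD·AAB·DC·DC·DC·AD·AAB·DC·AAB·DA·DC·DC·AD·AAB·DA·AAB·DA·DC·AAB·DC·DC·AD·AAB·DC·DC·DC·AD·AAB·DC·DC·DC·AD·AAB·DC·AAB·DA·DC·DC·AD·AAB·DA·AAB·DA·DC·AAB·DC·DC·AD·AAB·DC·AAB·DA·AAB·DA·DC·AAB·DC·DC·AD·AAB·DA·DC·DC·AD·AAB·DC·DC·DC·AD·AAB·DC·AAB·DA·DC·DC·AD·AAB·DA·AAB·DA·DC·AAB·DC·DC·AD·AAB·DA·DC·DC·AD·AAB·DC·DC·DC·AD·AAB·DC·AAB·DA·DC·DC·AD
    A ↦ DC
    B ↦ AD
    C ↦ DA
    D ↦ AAB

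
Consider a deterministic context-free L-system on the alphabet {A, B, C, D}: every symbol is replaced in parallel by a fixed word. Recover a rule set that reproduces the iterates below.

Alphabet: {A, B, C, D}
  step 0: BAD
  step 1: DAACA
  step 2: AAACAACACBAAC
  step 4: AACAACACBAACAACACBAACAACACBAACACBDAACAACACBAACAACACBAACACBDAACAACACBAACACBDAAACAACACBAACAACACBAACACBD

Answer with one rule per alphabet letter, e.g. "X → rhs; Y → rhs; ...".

A->AAC, B->D, C->ACB, D->A

  step 1 ⇒ step 2: DAACA ⇒ A·AAC·AAC·ACB·AAC
    A ↦ AAC
    C ↦ ACB
    D ↦ A
  step 0 ⇒ step 1: BAD ⇒ D·AAC·A
    B ↦ D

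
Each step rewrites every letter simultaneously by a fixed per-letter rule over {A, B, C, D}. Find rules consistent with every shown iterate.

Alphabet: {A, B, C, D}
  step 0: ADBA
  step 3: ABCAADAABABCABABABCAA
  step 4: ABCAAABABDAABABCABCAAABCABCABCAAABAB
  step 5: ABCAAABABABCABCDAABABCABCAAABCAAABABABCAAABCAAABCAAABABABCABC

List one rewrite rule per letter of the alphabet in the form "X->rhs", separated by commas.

A->AB, B->C, C->AA, D->DA

  step 4 ⇒ step 5: ABCAAABABDAABABCABCAAABCABCABCAAABAB ⇒ AB·C·AA·AB·AB·AB·C·AB·C·DA·AB·AB·C·AB·C·AA·AB·C·AA·AB·AB·AB·C·AA·AB·C·AA·AB·C·AA·AB·AB·AB·C·AB·C
    A ↦ AB
    B ↦ C
    C ↦ AA
    D ↦ DA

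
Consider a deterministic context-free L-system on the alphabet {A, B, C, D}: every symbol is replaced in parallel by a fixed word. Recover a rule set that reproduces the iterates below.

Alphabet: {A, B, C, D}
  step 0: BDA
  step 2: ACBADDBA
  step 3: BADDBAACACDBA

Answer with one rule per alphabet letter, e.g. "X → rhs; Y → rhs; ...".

  step 2 ⇒ step 3: ACBADDBA ⇒ BA·D·D·BA·AC·AC·D·BA
    A ↦ BA
    B ↦ D
    C ↦ D
    D ↦ AC

A->BA, B->D, C->D, D->AC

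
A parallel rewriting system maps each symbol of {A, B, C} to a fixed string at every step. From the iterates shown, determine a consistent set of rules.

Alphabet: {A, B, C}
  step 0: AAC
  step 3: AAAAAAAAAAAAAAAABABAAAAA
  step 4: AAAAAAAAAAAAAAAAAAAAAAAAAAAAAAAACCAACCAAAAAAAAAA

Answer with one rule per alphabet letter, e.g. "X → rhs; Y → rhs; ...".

A->AA, B->CC, C->BA

  step 3 ⇒ step 4: AAAAAAAAAAAAAAAABABAAAAA ⇒ AA·AA·AA·AA·AA·AA·AA·AA·AA·AA·AA·AA·AA·AA·AA·AA·CC·AA·CC·AA·AA·AA·AA·AA
    A ↦ AA
    B ↦ CC
    C ↦ BA  (constrained at step 0)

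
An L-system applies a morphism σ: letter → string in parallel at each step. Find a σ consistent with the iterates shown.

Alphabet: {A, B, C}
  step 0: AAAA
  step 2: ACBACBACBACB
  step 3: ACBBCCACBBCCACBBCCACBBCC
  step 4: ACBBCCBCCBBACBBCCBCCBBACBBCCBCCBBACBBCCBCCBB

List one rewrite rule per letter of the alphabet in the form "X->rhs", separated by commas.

  step 3 ⇒ step 4: ACBBCCACBBCCACBBCCACBBCC ⇒ AC·B·BCC·BCC·B·B·AC·B·BCC·BCC·B·B·AC·B·BCC·BCC·B·B·AC·B·BCC·BCC·B·B
    A ↦ AC
    B ↦ BCC
    C ↦ B

A->AC, B->BCC, C->B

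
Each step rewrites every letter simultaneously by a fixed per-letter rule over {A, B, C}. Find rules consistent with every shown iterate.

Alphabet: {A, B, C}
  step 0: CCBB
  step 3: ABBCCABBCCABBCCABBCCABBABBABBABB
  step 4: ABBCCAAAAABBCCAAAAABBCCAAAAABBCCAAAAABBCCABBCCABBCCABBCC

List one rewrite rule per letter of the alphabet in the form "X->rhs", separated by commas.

  step 3 ⇒ step 4: ABBCCABBCCABBCCABBCCABBABBABBABB ⇒ ABB·C·C·AA·AA·ABB·C·C·AA·AA·ABB·C·C·AA·AA·ABB·C·C·AA·AA·ABB·C·C·ABB·C·C·ABB·C·C·ABB·C·C
    A ↦ ABB
    B ↦ C
    C ↦ AA

A->ABB, B->C, C->AA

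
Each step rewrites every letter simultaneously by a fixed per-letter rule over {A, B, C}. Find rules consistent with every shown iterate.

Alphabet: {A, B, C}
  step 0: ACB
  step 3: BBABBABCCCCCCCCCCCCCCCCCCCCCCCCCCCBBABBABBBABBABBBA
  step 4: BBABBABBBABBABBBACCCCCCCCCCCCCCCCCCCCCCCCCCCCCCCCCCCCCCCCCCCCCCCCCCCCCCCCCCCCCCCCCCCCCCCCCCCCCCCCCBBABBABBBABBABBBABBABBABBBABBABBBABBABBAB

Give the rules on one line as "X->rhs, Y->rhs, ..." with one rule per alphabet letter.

  step 3 ⇒ step 4: BBABBABCCCCCCCCCCCCCCCCCCCCCCCCCCCBBABBABBBABBABBBA ⇒ BBA·BBA·B·BBA·BBA·B·BBA·CCC·CCC·CCC·CCC·CCC·CCC·CCC·CCC·CCC·CCC·CCC·CCC·CCC·CCC·CCC·CCC·CCC·CCC·CCC·CCC·CCC·CCC·CCC·CCC·CCC·CCC·CCC·BBA·BBA·B·BBA·BBA·B·BBA·BBA·BBA·B·BBA·BBA·B·BBA·BBA·BBA·B
    A ↦ B
    B ↦ BBA
    C ↦ CCC

A->B, B->BBA, C->CCC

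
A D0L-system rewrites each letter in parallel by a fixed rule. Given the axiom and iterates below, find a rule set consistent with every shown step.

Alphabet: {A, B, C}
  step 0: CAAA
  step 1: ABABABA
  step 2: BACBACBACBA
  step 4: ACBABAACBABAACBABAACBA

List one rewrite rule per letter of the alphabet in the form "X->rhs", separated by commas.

  step 1 ⇒ step 2: ABABABA ⇒ BA·C·BA·C·BA·C·BA
    A ↦ BA
    B ↦ C
  step 0 ⇒ step 1: CAAA ⇒ A·BA·BA·BA
    C ↦ A

A->BA, B->C, C->A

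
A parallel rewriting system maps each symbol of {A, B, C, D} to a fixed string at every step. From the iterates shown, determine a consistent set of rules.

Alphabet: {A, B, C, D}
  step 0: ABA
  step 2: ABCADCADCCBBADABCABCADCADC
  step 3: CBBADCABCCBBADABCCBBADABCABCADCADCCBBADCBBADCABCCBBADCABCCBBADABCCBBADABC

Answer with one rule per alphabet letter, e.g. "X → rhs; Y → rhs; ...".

  step 2 ⇒ step 3: ABCADCADCCBBADABCABCADCADC ⇒ CBB·ADC·ABC·CBB·AD·ABC·CBB·AD·ABC·ABC·ADC·ADC·CBB·AD·CBB·ADC·ABC·CBB·ADC·ABC·CBB·AD·ABC·CBB·AD·ABC
    A ↦ CBB
    B ↦ ADC
    C ↦ ABC
    D ↦ AD

A->CBB, B->ADC, C->ABC, D->AD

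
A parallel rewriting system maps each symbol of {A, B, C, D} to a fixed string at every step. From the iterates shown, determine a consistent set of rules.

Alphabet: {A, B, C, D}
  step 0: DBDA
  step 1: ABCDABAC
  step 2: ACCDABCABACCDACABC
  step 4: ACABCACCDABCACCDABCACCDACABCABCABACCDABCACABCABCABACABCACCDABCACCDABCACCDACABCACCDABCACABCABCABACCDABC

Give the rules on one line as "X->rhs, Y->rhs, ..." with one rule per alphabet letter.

  step 1 ⇒ step 2: ABCDABAC ⇒ AC·CD·ABC·AB·AC·CD·AC·ABC
    A ↦ AC
    B ↦ CD
    C ↦ ABC
    D ↦ AB

A->AC, B->CD, C->ABC, D->AB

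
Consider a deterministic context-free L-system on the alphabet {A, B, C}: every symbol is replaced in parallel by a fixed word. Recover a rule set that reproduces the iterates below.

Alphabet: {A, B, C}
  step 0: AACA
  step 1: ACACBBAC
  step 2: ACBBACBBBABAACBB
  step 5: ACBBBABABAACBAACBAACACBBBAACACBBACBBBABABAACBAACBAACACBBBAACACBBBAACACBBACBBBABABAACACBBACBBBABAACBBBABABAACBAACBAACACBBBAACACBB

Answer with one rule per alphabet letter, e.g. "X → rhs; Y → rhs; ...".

A->AC, B->BA, C->BB

  step 1 ⇒ step 2: ACACBBAC ⇒ AC·BB·AC·BB·BA·BA·AC·BB
    A ↦ AC
    B ↦ BA
    C ↦ BB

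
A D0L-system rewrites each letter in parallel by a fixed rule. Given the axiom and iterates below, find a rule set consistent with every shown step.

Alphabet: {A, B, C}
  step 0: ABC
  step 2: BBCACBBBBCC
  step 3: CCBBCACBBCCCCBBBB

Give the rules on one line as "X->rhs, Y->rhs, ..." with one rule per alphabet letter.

  step 2 ⇒ step 3: BBCACBBBBCC ⇒ C·C·BB·CAC·BB·C·C·C·C·BB·BB
    A ↦ CAC
    B ↦ C
    C ↦ BB

A->CAC, B->C, C->BB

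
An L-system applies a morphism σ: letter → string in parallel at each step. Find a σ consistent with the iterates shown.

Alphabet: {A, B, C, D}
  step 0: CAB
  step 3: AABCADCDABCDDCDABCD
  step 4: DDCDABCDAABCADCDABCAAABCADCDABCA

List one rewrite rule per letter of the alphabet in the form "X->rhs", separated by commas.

  step 3 ⇒ step 4: AABCADCDABCDDCDABCD ⇒ D·D·CD·ABC·D·A·ABC·A·D·CD·ABC·A·A·ABC·A·D·CD·ABC·A
    A ↦ D
    B ↦ CD
    C ↦ ABC
    D ↦ A

A->D, B->CD, C->ABC, D->A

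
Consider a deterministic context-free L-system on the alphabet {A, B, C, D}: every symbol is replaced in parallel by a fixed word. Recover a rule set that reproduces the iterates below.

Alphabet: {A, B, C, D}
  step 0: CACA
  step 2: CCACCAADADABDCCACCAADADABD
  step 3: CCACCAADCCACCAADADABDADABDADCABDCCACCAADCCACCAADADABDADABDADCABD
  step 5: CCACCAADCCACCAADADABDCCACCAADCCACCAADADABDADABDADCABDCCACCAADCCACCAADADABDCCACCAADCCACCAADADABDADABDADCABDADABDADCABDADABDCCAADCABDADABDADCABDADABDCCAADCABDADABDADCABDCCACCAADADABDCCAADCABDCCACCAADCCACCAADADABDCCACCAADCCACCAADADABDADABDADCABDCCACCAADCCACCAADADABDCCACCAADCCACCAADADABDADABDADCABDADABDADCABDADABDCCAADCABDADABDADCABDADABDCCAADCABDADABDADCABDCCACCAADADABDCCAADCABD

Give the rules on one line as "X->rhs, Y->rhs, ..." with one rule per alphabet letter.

  step 2 ⇒ step 3: CCACCAADADABDCCACCAADADABD ⇒ CCA·CCA·AD·CCA·CCA·AD·AD·ABD·AD·ABD·AD·C·ABD·CCA·CCA·AD·CCA·CCA·AD·AD·ABD·AD·ABD·AD·C·ABD
    A ↦ AD
    B ↦ C
    C ↦ CCA
    D ↦ ABD

A->AD, B->C, C->CCA, D->ABD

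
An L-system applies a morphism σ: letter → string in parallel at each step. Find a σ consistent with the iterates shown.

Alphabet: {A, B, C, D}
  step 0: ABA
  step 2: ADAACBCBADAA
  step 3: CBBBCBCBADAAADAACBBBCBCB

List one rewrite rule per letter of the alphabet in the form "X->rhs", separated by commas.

  step 2 ⇒ step 3: ADAACBCBADAA ⇒ CB·BB·CB·CB·AD·AA·AD·AA·CB·BB·CB·CB
    A ↦ CB
    B ↦ AA
    C ↦ AD
    D ↦ BB

A->CB, B->AA, C->AD, D->BB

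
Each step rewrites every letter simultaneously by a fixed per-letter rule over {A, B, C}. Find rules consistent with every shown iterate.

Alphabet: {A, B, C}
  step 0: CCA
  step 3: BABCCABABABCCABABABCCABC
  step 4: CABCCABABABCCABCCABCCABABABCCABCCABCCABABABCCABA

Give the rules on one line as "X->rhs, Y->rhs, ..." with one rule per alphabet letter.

A->BC, B->CA, C->BA

  step 3 ⇒ step 4: BABCCABABABCCABABABCCABC ⇒ CA·BC·CA·BA·BA·BC·CA·BC·CA·BC·CA·BA·BA·BC·CA·BC·CA·BC·CA·BA·BA·BC·CA·BA
    A ↦ BC
    B ↦ CA
    C ↦ BA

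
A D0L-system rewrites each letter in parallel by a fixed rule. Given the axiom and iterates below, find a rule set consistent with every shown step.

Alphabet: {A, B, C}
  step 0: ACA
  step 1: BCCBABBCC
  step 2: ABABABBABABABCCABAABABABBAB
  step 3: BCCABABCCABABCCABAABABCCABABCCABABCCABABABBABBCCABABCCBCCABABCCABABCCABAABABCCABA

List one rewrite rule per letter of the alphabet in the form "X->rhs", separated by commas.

  step 2 ⇒ step 3: ABABABBABABABCCABAABABABBAB ⇒ BCC·ABA·BCC·ABA·BCC·ABA·ABA·BCC·ABA·BCC·ABA·BCC·ABA·BAB·BAB·BCC·ABA·BCC·BCC·ABA·BCC·ABA·BCC·ABA·ABA·BCC·ABA
    A ↦ BCC
    B ↦ ABA
    C ↦ BAB

A->BCC, B->ABA, C->BAB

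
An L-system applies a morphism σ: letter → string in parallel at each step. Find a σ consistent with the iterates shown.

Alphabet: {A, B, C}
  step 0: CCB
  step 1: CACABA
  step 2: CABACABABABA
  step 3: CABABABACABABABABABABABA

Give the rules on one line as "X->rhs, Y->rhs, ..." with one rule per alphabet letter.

A->BA, B->BA, C->CA

  step 2 ⇒ step 3: CABACABABABA ⇒ CA·BA·BA·BA·CA·BA·BA·BA·BA·BA·BA·BA
    A ↦ BA
    B ↦ BA
    C ↦ CA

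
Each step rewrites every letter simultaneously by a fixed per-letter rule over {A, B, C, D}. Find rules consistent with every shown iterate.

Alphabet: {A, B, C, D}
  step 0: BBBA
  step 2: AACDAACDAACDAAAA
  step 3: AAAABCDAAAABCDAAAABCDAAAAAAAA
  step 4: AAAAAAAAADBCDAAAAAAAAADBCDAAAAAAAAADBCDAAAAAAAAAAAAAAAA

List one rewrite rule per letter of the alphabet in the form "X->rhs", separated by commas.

  step 3 ⇒ step 4: AAAABCDAAAABCDAAAABCDAAAAAAAA ⇒ AA·AA·AA·AA·AD·B·CD·AA·AA·AA·AA·AD·B·CD·AA·AA·AA·AA·AD·B·CD·AA·AA·AA·AA·AA·AA·AA·AA
    A ↦ AA
    B ↦ AD
    C ↦ B
    D ↦ CD

A->AA, B->AD, C->B, D->CD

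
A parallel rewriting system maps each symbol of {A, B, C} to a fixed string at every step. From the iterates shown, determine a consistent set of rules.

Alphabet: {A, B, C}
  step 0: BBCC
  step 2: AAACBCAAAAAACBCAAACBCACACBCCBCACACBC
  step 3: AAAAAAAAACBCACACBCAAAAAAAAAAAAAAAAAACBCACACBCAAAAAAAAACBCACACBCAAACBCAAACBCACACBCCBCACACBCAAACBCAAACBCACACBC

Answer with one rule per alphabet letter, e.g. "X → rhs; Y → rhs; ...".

  step 2 ⇒ step 3: AAACBCAAAAAACBCAAACBCACACBCCBCACACBC ⇒ AAA·AAA·AAA·CBC·ACA·CBC·AAA·AAA·AAA·AAA·AAA·AAA·CBC·ACA·CBC·AAA·AAA·AAA·CBC·ACA·CBC·AAA·CBC·AAA·CBC·ACA·CBC·CBC·ACA·CBC·AAA·CBC·AAA·CBC·ACA·CBC
    A ↦ AAA
    B ↦ ACA
    C ↦ CBC

A->AAA, B->ACA, C->CBC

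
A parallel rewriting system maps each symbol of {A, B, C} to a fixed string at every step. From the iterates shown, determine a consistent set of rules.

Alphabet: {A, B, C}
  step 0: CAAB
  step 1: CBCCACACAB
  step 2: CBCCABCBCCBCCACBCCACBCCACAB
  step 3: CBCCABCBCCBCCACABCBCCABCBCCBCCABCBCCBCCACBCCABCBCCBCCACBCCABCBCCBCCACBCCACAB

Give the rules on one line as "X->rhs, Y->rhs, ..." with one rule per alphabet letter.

A->CA, B->CAB, C->CBC

  step 2 ⇒ step 3: CBCCABCBCCBCCACBCCACBCCACAB ⇒ CBC·CAB·CBC·CBC·CA·CAB·CBC·CAB·CBC·CBC·CAB·CBC·CBC·CA·CBC·CAB·CBC·CBC·CA·CBC·CAB·CBC·CBC·CA·CBC·CA·CAB
    A ↦ CA
    B ↦ CAB
    C ↦ CBC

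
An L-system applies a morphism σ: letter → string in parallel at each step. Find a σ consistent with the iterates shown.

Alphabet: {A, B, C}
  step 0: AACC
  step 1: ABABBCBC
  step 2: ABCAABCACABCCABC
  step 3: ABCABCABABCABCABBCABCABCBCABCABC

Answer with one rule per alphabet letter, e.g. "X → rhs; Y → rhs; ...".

  step 2 ⇒ step 3: ABCAABCACABCCABC ⇒ AB·CA·BC·AB·AB·CA·BC·AB·BC·AB·CA·BC·BC·AB·CA·BC
    A ↦ AB
    B ↦ CA
    C ↦ BC

A->AB, B->CA, C->BC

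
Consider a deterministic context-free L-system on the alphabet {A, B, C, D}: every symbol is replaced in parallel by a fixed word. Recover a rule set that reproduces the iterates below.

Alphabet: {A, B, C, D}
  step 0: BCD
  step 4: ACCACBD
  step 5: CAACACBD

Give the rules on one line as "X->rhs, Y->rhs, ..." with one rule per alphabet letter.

A->C, B->C, C->A, D->BD

  step 4 ⇒ step 5: ACCACBD ⇒ C·A·A·C·A·C·BD
    A ↦ C
    B ↦ C
    C ↦ A
    D ↦ BD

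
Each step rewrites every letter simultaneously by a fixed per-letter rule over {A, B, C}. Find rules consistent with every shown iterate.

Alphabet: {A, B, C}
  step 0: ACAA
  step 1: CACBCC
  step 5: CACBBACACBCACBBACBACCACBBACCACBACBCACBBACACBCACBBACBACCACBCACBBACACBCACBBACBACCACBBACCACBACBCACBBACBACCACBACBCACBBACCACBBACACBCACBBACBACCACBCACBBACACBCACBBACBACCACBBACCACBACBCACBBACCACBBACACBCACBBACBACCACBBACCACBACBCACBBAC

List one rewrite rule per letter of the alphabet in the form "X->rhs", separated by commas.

A->C, B->BAC, C->ACB

  step 0 ⇒ step 1: ACAA ⇒ C·ACB·C·C
    A ↦ C
    C ↦ ACB
    B ↦ BAC  (constrained at step 1)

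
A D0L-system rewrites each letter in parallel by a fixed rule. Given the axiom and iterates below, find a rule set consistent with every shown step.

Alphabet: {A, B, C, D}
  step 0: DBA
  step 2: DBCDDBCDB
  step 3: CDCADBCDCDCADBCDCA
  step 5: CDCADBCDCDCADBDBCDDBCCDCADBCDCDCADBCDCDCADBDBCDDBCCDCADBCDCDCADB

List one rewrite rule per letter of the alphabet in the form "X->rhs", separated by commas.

A->C, B->CA, C->DB, D->CD

  step 2 ⇒ step 3: DBCDDBCDB ⇒ CD·CA·DB·CD·CD·CA·DB·CD·CA
    B ↦ CA
    C ↦ DB
    D ↦ CD
    A ↦ C  (constrained at step 0)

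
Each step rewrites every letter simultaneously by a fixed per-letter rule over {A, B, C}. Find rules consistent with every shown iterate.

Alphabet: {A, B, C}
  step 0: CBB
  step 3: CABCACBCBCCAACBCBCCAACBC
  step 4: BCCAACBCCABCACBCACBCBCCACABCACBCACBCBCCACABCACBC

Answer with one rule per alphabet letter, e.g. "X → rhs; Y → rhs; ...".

A->CA, B->AC, C->BC

  step 3 ⇒ step 4: CABCACBCBCCAACBCBCCAACBC ⇒ BC·CA·AC·BC·CA·BC·AC·BC·AC·BC·BC·CA·CA·BC·AC·BC·AC·BC·BC·CA·CA·BC·AC·BC
    A ↦ CA
    B ↦ AC
    C ↦ BC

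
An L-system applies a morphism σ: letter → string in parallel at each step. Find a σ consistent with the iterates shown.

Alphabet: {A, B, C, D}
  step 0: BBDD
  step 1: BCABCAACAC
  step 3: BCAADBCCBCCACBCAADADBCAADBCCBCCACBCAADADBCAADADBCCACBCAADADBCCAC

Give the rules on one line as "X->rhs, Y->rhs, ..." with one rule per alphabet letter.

A->BCC, B->BCA, C->AD, D->AC

  step 0 ⇒ step 1: BBDD ⇒ BCA·BCA·AC·AC
    B ↦ BCA
    D ↦ AC
    A ↦ BCC  (constrained at step 1)
    C ↦ AD  (constrained at step 1)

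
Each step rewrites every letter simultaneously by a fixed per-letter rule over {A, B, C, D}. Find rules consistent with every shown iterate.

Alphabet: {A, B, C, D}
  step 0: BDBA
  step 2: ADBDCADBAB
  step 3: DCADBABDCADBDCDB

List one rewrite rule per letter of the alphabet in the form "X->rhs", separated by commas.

  step 2 ⇒ step 3: ADBDCADBAB ⇒ DC·A·DB·A·B·DC·A·DB·DC·DB
    A ↦ DC
    B ↦ DB
    C ↦ B
    D ↦ A

A->DC, B->DB, C->B, D->A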